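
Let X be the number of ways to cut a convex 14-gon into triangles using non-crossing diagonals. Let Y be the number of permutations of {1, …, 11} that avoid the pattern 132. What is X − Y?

A convex 14-gon is triangulated into 12 triangles, and the number of such triangulations is the Catalan number C_{14−2} = C_12. So X = C_12 = 208012.
Permutations of [n] avoiding any single length-3 pattern are counted by C_n; here n = 11. So Y = C_11 = 58786.
X − Y = 208012 − 58786 = 149226.

149226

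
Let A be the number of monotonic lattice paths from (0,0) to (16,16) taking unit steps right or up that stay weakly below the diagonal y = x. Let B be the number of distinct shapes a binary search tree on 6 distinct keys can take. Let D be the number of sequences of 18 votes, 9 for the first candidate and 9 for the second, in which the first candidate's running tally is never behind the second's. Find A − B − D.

35352676

Sub-diagonal monotone paths from (0,0) to (16,16) biject with Dyck paths of semilength 16, giving C_16. So A = C_16 = 35357670.
Binary trees (left/right distinguished) on n nodes are counted by C_n; here n = 6. So B = C_6 = 132.
Ballot sequences with n votes each where one side never trails are Dyck words, counted by C_n; here n = 9. So D = C_9 = 4862.
A − B − D = 35357670 − 132 − 4862 = 35352676.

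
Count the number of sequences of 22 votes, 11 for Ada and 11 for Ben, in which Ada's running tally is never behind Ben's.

58786

Ballot sequences with n votes each where one side never trails are Dyck words, counted by C_n; here n = 11.
C_11 = 58786.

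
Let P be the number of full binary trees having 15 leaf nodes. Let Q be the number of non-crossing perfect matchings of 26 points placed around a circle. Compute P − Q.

1931540

A full binary tree with L leaves has L−1 internal nodes and is counted by C_{L−1}; L = 15 gives C_14. So P = C_14 = 2674440.
Pairing 26 circle points by 13 non-crossing chords gives C_13 matchings. So Q = C_13 = 742900.
P − Q = 2674440 − 742900 = 1931540.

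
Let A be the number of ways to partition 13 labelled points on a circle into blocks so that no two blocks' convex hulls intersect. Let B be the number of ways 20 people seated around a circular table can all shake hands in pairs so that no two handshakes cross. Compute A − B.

726104

The non-crossing partitions of [13] form a lattice of size C_13. So A = C_13 = 742900.
Non-crossing handshake pairings of 2n people are counted by C_n; 20 people gives n = 10. So B = C_10 = 16796.
A − B = 742900 − 16796 = 726104.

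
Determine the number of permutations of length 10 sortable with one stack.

16796

Stack-sortable permutations are exactly the 231-avoiding ones, counted by C_n; here n = 10.
C_10 = C_9 · 2(2·9+1)/(9+2) = 4862 · 38/11 = 16796.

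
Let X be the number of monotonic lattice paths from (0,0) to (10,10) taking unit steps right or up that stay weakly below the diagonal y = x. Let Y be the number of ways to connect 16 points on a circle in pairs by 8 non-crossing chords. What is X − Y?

15366

Sub-diagonal monotone paths from (0,0) to (10,10) biject with Dyck paths of semilength 10, giving C_10. So X = C_10 = 16796.
Non-crossing perfect matchings of 2n points on a circle are counted by C_n; with 16 points, n = 8. So Y = C_8 = 1430.
X − Y = 16796 − 1430 = 15366.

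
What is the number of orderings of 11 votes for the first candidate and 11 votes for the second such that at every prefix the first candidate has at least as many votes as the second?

Reading a vote for the leader as '(' and for the other as ')' turns such a sequence into a balanced string of 11 pairs, so the count is C_11.
C_11 = C(22,11)/12 = 705432/12 = 58786.

58786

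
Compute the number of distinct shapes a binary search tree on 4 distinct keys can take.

There are C_n binary search tree shapes on n keys; with n = 4 that is C_4.
C_4 = C(8,4)/5 = 70/5 = 14.

14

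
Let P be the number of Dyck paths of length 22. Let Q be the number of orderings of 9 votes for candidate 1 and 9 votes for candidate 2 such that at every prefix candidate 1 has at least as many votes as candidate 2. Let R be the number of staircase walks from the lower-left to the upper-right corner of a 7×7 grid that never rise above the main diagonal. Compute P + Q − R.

A Dyck path with 11 up-steps and 11 down-steps has semilength 11, so there are C_11 of them. So P = C_11 = 58786.
Ballot sequences with n votes each where one side never trails are Dyck words, counted by C_n; here n = 9. So Q = C_9 = 4862.
Monotone paths in an n×n grid that stay weakly below the diagonal are counted by C_n; here n = 7. So R = C_7 = 429.
P + Q − R = 58786 + 4862 − 429 = 63219.

63219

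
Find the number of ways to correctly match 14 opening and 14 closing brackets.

A balanced arrangement of 14 bracket pairs is a Dyck word of semilength 14, so the count is C_14.
C_14 = 2674440.

2674440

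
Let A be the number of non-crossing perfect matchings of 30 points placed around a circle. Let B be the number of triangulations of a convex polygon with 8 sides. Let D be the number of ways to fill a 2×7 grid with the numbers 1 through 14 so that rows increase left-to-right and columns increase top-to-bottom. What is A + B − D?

9694548

Non-crossing perfect matchings of 2n points on a circle are counted by C_n; with 30 points, n = 15. So A = C_15 = 9694845.
Triangulations of a convex m-gon are counted by C_{m−2}; with m = 8 this is C_6. So B = C_6 = 132.
Standard Young tableaux of shape 2×n are counted by C_n; here n = 7. So D = C_7 = 429.
A + B − D = 9694845 + 132 − 429 = 9694548.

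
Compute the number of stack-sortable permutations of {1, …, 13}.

742900

Stack-sortable permutations are exactly the 231-avoiding ones, counted by C_n; here n = 13.
C_13 = C(26,13)/14 = 10400600/14 = 742900.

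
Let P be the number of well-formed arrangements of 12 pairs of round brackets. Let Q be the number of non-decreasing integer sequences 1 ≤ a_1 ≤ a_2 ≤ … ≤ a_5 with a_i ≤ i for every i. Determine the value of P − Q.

207970

A balanced arrangement of 12 bracket pairs is a Dyck word of semilength 12, so the count is C_12. So P = C_12 = 208012.
Weakly increasing sequences with a_i ≤ i biject with Dyck paths of semilength 5, so there are C_5. So Q = C_5 = 42.
P − Q = 208012 − 42 = 207970.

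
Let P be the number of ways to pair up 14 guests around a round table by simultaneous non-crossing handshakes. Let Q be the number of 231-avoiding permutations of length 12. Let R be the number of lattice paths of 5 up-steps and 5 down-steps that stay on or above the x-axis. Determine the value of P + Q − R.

With 14 = 2·7 people, non-crossing handshake pairings are non-crossing perfect matchings on a circle, counted by C_7. So P = C_7 = 429.
For any fixed pattern of length 3, the pattern-avoiding permutations of [12] number C_12. So Q = C_12 = 208012.
A Dyck path with 5 up-steps and 5 down-steps has semilength 5, so there are C_5 of them. So R = C_5 = 42.
P + Q − R = 429 + 208012 − 42 = 208399.

208399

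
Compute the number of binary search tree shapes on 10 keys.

16796

Rooted binary trees with 10 nodes (each child slot possibly empty) number C_10.
C_10 = C_9 · 2(2·9+1)/(9+2) = 4862 · 38/11 = 16796.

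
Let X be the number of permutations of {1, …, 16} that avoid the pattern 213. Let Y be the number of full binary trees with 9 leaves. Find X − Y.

For any fixed pattern of length 3, the pattern-avoiding permutations of [16] number C_16. So X = C_16 = 35357670.
Full binary trees with 9 leaves have 9−1 = 8 internal nodes, so there are C_8 of them. So Y = C_8 = 1430.
X − Y = 35357670 − 1430 = 35356240.

35356240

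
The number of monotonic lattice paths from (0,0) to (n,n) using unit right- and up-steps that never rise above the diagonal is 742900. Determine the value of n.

Such diagonal-avoiding paths in an n×n grid are counted by C_n, and C_13 = 742900.

13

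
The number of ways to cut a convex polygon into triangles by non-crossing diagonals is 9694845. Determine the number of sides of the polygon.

Triangulations of a convex m-gon are counted by C_{m−2}; 9694845 = C_15.
So m − 2 = 15, giving m = 17 sides.

17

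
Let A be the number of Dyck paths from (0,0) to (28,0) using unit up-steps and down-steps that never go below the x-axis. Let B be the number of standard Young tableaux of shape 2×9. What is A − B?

A Dyck path with 14 up-steps and 14 down-steps has semilength 14, so there are C_14 of them. So A = C_14 = 2674440.
By the hook-length formula (or a Dyck-path bijection), SYT of shape 2×9 number C_9. So B = C_9 = 4862.
A − B = 2674440 − 4862 = 2669578.

2669578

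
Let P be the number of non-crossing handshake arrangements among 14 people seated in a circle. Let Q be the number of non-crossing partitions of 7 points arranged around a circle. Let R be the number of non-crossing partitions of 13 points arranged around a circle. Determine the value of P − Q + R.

742900

With 14 = 2·7 people, non-crossing handshake pairings are non-crossing perfect matchings on a circle, counted by C_7. So P = C_7 = 429.
The non-crossing partitions of [7] form a lattice of size C_7. So Q = C_7 = 429.
The non-crossing partitions of [13] form a lattice of size C_13. So R = C_13 = 742900.
P − Q + R = 429 − 429 + 742900 = 742900.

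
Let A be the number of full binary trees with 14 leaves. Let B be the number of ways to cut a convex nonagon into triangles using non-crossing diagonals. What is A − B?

742471

Full binary trees with 14 leaves have 14−1 = 13 internal nodes, so there are C_13 of them. So A = C_13 = 742900.
The number of triangulations of a 9-gon is the Catalan number C_7 (index = sides − 2). So B = C_7 = 429.
A − B = 742900 − 429 = 742471.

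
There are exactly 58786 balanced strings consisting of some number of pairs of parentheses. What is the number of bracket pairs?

Balanced strings of n bracket-pairs are counted by C_n, and C_11 = 58786.

11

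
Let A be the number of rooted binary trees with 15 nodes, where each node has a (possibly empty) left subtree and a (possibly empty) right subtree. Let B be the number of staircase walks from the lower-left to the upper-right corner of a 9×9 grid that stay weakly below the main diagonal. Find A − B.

9689983

Rooted binary trees with 15 nodes (each child slot possibly empty) number C_15. So A = C_15 = 9694845.
Monotone paths in an n×n grid that stay weakly below the diagonal are counted by C_n; here n = 9. So B = C_9 = 4862.
A − B = 9694845 − 4862 = 9689983.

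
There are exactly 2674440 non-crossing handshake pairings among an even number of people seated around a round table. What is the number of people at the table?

Non-crossing handshake pairings of 2n people are counted by C_n. Since C_14 = 2674440, the index is 14.
So n = 14, and there are 2n = 28 people.

28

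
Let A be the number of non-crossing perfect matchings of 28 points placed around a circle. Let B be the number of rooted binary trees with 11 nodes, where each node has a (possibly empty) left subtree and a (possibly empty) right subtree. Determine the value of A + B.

2733226

Non-crossing perfect matchings of 2n points on a circle are counted by C_n; with 28 points, n = 14. So A = C_14 = 2674440.
Binary trees (left/right distinguished) on n nodes are counted by C_n; here n = 11. So B = C_11 = 58786.
A + B = 2674440 + 58786 = 2733226.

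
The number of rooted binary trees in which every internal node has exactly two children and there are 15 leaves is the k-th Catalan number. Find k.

14

A full binary tree with L leaves has L−1 internal nodes and is counted by C_{L−1}; L = 15 gives C_14.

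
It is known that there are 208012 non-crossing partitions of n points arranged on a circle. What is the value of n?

12

Non-crossing partitions of [n] are counted by C_n; 208012 = C_12.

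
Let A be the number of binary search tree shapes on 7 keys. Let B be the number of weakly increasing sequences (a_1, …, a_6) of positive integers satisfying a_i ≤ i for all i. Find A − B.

297

Rooted binary trees with 7 nodes (each child slot possibly empty) number C_7. So A = C_7 = 429.
Weakly increasing sequences with a_i ≤ i biject with Dyck paths of semilength 6, so there are C_6. So B = C_6 = 132.
A − B = 429 − 132 = 297.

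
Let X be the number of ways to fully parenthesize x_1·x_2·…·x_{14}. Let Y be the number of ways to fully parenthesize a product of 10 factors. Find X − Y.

738038

Bracketing 14 factors into binary products is counted by C_{14−1} = C_13. So X = C_13 = 742900.
Parenthesizations of m factors correspond to full binary trees with m leaves, counted by C_{m−1}; m = 10 gives C_9. So Y = C_9 = 4862.
X − Y = 742900 − 4862 = 738038.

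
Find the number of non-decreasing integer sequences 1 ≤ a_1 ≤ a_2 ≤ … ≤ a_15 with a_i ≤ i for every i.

Such sub-staircase sequences of length n are counted by C_n; here n = 15.
C_15 = C(30,15)/16 = 155117520/16 = 9694845.

9694845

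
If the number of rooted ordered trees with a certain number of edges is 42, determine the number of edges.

5

Rooted ordered trees with n edges are counted by C_n, and C_5 = 42.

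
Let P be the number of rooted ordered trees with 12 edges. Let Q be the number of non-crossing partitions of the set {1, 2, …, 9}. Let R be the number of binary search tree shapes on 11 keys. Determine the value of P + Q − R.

154088

A rooted plane tree with 12 edges has 13 nodes, and the count is C_12. So P = C_12 = 208012.
Non-crossing partitions of an n-element set are counted by C_n; here n = 9. So Q = C_9 = 4862.
There are C_n binary search tree shapes on n keys; with n = 11 that is C_11. So R = C_11 = 58786.
P + Q − R = 208012 + 4862 − 58786 = 154088.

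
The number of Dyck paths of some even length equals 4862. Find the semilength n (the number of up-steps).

9

Dyck paths of semilength n are counted by C_n. Since C_9 = 4862, the index is 9.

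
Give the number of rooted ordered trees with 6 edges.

132

A rooted plane tree with 6 edges has 7 nodes, and the count is C_6.
C_6 = C(12,6)/7 = 924/7 = 132.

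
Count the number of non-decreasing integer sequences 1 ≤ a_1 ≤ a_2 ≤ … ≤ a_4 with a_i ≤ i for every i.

14

Weakly increasing sequences with a_i ≤ i biject with Dyck paths of semilength 4, so there are C_4.
C_4 = C(8,4)/5 = 70/5 = 14.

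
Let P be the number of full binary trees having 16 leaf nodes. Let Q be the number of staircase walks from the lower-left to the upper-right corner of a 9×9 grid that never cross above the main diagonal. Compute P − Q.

9689983

Full binary trees with 16 leaves have 16−1 = 15 internal nodes, so there are C_15 of them. So P = C_15 = 9694845.
Sub-diagonal monotone paths from (0,0) to (9,9) biject with Dyck paths of semilength 9, giving C_9. So Q = C_9 = 4862.
P − Q = 9694845 − 4862 = 9689983.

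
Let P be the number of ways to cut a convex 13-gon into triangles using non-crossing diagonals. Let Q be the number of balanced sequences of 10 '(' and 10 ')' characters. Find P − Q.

Triangulations of a convex m-gon are counted by C_{m−2}; with m = 13 this is C_11. So P = C_11 = 58786.
A balanced arrangement of 10 bracket pairs is a Dyck word of semilength 10, so the count is C_10. So Q = C_10 = 16796.
P − Q = 58786 − 16796 = 41990.

41990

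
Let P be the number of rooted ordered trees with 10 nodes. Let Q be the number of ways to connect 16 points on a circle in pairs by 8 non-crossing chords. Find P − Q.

A rooted plane tree on 10 nodes has 9 edges, and such trees are counted by C_9. So P = C_9 = 4862.
Non-crossing perfect matchings of 2n points on a circle are counted by C_n; with 16 points, n = 8. So Q = C_8 = 1430.
P − Q = 4862 − 1430 = 3432.

3432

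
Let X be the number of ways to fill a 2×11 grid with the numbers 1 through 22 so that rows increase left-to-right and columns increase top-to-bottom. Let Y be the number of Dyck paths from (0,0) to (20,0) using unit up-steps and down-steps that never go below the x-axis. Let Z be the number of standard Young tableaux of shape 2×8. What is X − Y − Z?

40560

Standard Young tableaux of shape 2×n are counted by C_n; here n = 11. So X = C_11 = 58786.
A Dyck path with 10 up-steps and 10 down-steps has semilength 10, so there are C_10 of them. So Y = C_10 = 16796.
By the hook-length formula (or a Dyck-path bijection), SYT of shape 2×8 number C_8. So Z = C_8 = 1430.
X − Y − Z = 58786 − 16796 − 1430 = 40560.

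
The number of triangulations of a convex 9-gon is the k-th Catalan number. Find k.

7

The number of triangulations of a 9-gon is the Catalan number C_7 (index = sides − 2).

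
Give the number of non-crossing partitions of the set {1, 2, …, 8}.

1430

Non-crossing partitions of an n-element set are counted by C_n; here n = 8.
C_8 = 1430.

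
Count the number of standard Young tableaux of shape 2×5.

42

By the hook-length formula (or a Dyck-path bijection), SYT of shape 2×5 number C_5.
C_5 = C(10,5)/6 = 252/6 = 42.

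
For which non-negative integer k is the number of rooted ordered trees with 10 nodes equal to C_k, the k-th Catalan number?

9

Rooted ordered (plane) trees on m nodes have m−1 edges and are counted by C_{m−1}; m = 10 gives C_9.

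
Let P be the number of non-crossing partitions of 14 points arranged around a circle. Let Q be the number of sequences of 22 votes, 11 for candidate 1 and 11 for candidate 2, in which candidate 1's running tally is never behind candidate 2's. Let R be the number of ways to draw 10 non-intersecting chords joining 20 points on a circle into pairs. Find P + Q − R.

2716430

The non-crossing partitions of [14] form a lattice of size C_14. So P = C_14 = 2674440.
Ballot sequences with n votes each where one side never trails are Dyck words, counted by C_n; here n = 11. So Q = C_11 = 58786.
Pairing 20 circle points by 10 non-crossing chords gives C_10 matchings. So R = C_10 = 16796.
P + Q − R = 2674440 + 58786 − 16796 = 2716430.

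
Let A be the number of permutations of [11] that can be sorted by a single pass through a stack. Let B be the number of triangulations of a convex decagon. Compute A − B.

57356

By Knuth's characterisation, the stack-sortable permutations of length 11 are the 231-avoiders, numbering C_11. So A = C_11 = 58786.
The number of triangulations of a 10-gon is the Catalan number C_8 (index = sides − 2). So B = C_8 = 1430.
A − B = 58786 − 1430 = 57356.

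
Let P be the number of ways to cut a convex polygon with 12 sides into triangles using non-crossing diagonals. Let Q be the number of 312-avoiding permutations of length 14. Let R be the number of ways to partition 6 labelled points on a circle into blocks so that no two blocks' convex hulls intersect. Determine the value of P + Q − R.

2691104

A convex 12-gon is triangulated into 10 triangles, and the number of such triangulations is the Catalan number C_{12−2} = C_10. So P = C_10 = 16796.
For any fixed pattern of length 3, the pattern-avoiding permutations of [14] number C_14. So Q = C_14 = 2674440.
The non-crossing partitions of [6] form a lattice of size C_6. So R = C_6 = 132.
P + Q − R = 16796 + 2674440 − 132 = 2691104.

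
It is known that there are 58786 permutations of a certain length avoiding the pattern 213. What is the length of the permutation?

11

Permutations of [n] avoiding a fixed length-3 pattern are counted by C_n. The Catalan number equal to 58786 is C_11.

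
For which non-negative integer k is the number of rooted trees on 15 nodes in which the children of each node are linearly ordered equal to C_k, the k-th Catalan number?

A rooted plane tree on 15 nodes has 14 edges, and such trees are counted by C_14.

14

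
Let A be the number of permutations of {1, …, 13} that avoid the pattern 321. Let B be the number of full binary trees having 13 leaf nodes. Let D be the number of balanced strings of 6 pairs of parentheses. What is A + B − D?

For any fixed pattern of length 3, the pattern-avoiding permutations of [13] number C_13. So A = C_13 = 742900.
Full binary trees with 13 leaves have 13−1 = 12 internal nodes, so there are C_12 of them. So B = C_12 = 208012.
Balanced strings of n pairs of brackets are counted by C_n; here n = 6. So D = C_6 = 132.
A + B − D = 742900 + 208012 − 132 = 950780.

950780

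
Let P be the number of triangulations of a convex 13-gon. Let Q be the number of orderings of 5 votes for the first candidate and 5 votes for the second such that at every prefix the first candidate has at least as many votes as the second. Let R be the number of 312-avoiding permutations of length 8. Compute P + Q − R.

A convex 13-gon is triangulated into 11 triangles, and the number of such triangulations is the Catalan number C_{13−2} = C_11. So P = C_11 = 58786.
Reading a vote for the leader as '(' and for the other as ')' turns such a sequence into a balanced string of 5 pairs, so the count is C_5. So Q = C_5 = 42.
Permutations of [n] avoiding any single length-3 pattern are counted by C_n; here n = 8. So R = C_8 = 1430.
P + Q − R = 58786 + 42 − 1430 = 57398.

57398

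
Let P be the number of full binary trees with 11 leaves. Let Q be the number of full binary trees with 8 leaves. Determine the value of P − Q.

A full binary tree with L leaves has L−1 internal nodes and is counted by C_{L−1}; L = 11 gives C_10. So P = C_10 = 16796.
Full binary trees with 8 leaves have 8−1 = 7 internal nodes, so there are C_7 of them. So Q = C_7 = 429.
P − Q = 16796 − 429 = 16367.

16367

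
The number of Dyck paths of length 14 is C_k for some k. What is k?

7

Paths of 7 up- and 7 down-steps that never dip below the axis are Dyck paths; their count is C_7.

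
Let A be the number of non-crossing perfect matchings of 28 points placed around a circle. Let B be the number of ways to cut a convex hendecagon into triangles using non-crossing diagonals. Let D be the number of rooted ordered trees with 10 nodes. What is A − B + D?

Non-crossing perfect matchings of 2n points on a circle are counted by C_n; with 28 points, n = 14. So A = C_14 = 2674440.
Triangulations of a convex m-gon are counted by C_{m−2}; with m = 11 this is C_9. So B = C_9 = 4862.
A rooted plane tree on 10 nodes has 9 edges, and such trees are counted by C_9. So D = C_9 = 4862.
A − B + D = 2674440 − 4862 + 4862 = 2674440.

2674440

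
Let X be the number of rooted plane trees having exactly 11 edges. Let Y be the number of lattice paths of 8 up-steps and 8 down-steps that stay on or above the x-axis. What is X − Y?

Rooted ordered trees with n edges are counted by C_n; here n = 11. So X = C_11 = 58786.
A Dyck path with 8 up-steps and 8 down-steps has semilength 8, so there are C_8 of them. So Y = C_8 = 1430.
X − Y = 58786 − 1430 = 57356.

57356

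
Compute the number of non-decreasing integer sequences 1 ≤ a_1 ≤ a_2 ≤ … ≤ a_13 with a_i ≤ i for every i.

742900

Such sub-staircase sequences of length n are counted by C_n; here n = 13.
C_13 = C(26,13)/14 = 10400600/14 = 742900.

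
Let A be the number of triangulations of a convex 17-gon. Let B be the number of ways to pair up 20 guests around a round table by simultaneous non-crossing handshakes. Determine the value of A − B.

9678049

Triangulations of a convex m-gon are counted by C_{m−2}; with m = 17 this is C_15. So A = C_15 = 9694845.
Non-crossing handshake pairings of 2n people are counted by C_n; 20 people gives n = 10. So B = C_10 = 16796.
A − B = 9694845 − 16796 = 9678049.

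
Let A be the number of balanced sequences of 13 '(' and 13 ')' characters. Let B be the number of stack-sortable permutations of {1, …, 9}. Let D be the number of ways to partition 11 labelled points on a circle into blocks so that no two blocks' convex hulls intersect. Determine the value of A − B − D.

679252

With 13 pairs the number of balanced bracket strings is the Catalan number C_13. So A = C_13 = 742900.
By Knuth's characterisation, the stack-sortable permutations of length 9 are the 231-avoiders, numbering C_9. So B = C_9 = 4862.
Non-crossing partitions of an n-element set are counted by C_n; here n = 11. So D = C_11 = 58786.
A − B − D = 742900 − 4862 − 58786 = 679252.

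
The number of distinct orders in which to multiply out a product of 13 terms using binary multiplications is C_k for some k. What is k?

12

Parenthesizations of m factors correspond to full binary trees with m leaves, counted by C_{m−1}; m = 13 gives C_12.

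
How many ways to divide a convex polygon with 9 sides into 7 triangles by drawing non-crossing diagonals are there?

The number of triangulations of a 9-gon is the Catalan number C_7 (index = sides − 2).
C_7 = C(14,7)/8 = 3432/8 = 429.

429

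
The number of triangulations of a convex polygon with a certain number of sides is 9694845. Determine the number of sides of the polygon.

Triangulations of a convex m-gon are counted by C_{m−2}. The Catalan number equal to 9694845 is C_15.
So m − 2 = 15, giving m = 17 sides.

17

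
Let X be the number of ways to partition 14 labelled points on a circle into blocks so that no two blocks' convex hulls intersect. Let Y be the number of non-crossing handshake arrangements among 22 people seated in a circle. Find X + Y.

2733226

The non-crossing partitions of [14] form a lattice of size C_14. So X = C_14 = 2674440.
Non-crossing handshake pairings of 2n people are counted by C_n; 22 people gives n = 11. So Y = C_11 = 58786.
X + Y = 2674440 + 58786 = 2733226.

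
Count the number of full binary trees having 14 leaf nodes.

742900

A full binary tree with L leaves has L−1 internal nodes and is counted by C_{L−1}; L = 14 gives C_13.
C_13 = C(26,13)/14 = 10400600/14 = 742900.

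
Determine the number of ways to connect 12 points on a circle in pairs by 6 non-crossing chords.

132

Non-crossing perfect matchings of 2n points on a circle are counted by C_n; with 12 points, n = 6.
C_6 = 132.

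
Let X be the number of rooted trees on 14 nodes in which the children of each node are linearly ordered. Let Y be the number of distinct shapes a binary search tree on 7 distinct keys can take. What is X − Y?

A rooted plane tree on 14 nodes has 13 edges, and such trees are counted by C_13. So X = C_13 = 742900.
Rooted binary trees with 7 nodes (each child slot possibly empty) number C_7. So Y = C_7 = 429.
X − Y = 742900 − 429 = 742471.

742471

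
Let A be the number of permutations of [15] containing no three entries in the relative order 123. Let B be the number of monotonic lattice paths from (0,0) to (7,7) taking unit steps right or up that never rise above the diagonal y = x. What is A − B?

Permutations of [n] avoiding any single length-3 pattern are counted by C_n; here n = 15. So A = C_15 = 9694845.
Monotone paths in an n×n grid that stay weakly below the diagonal are counted by C_n; here n = 7. So B = C_7 = 429.
A − B = 9694845 − 429 = 9694416.

9694416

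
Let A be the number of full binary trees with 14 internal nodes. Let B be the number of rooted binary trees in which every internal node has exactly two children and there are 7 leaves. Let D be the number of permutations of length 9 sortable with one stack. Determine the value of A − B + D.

2679170

The number of full binary trees on 14 internal nodes is the Catalan number C_14. So A = C_14 = 2674440.
A full binary tree with L leaves has L−1 internal nodes and is counted by C_{L−1}; L = 7 gives C_6. So B = C_6 = 132.
By Knuth's characterisation, the stack-sortable permutations of length 9 are the 231-avoiders, numbering C_9. So D = C_9 = 4862.
A − B + D = 2674440 − 132 + 4862 = 2679170.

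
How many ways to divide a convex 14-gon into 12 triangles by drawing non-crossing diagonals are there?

A convex 14-gon is triangulated into 12 triangles, and the number of such triangulations is the Catalan number C_{14−2} = C_12.
C_12 = C_11 · 2(2·11+1)/(11+2) = 58786 · 46/13 = 208012.

208012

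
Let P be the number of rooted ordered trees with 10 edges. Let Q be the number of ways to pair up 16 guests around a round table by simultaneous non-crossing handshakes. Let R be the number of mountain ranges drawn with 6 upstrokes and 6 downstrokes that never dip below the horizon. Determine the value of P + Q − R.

A rooted plane tree with 10 edges has 11 nodes, and the count is C_10. So P = C_10 = 16796.
With 16 = 2·8 people, non-crossing handshake pairings are non-crossing perfect matchings on a circle, counted by C_8. So Q = C_8 = 1430.
Dyck paths of semilength n (length 2n) are counted by C_n; here n = 6. So R = C_6 = 132.
P + Q − R = 16796 + 1430 − 132 = 18094.

18094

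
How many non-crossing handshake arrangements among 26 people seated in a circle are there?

Non-crossing handshake pairings of 2n people are counted by C_n; 26 people gives n = 13.
C_13 = 742900.

742900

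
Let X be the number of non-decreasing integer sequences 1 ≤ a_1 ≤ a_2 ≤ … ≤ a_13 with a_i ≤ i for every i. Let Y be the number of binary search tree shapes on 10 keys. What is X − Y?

Weakly increasing sequences with a_i ≤ i biject with Dyck paths of semilength 13, so there are C_13. So X = C_13 = 742900.
There are C_n binary search tree shapes on n keys; with n = 10 that is C_10. So Y = C_10 = 16796.
X − Y = 742900 − 16796 = 726104.

726104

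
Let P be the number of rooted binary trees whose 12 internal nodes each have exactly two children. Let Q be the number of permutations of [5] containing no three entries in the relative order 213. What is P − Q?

207970

Full binary trees with n internal nodes are counted by C_n; here n = 12. So P = C_12 = 208012.
For any fixed pattern of length 3, the pattern-avoiding permutations of [5] number C_5. So Q = C_5 = 42.
P − Q = 208012 − 42 = 207970.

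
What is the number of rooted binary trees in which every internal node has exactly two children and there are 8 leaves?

A full binary tree with L leaves has L−1 internal nodes and is counted by C_{L−1}; L = 8 gives C_7.
C_7 = C(14,7)/8 = 3432/8 = 429.

429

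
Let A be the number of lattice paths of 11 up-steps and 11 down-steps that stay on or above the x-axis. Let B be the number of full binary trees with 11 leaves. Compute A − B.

41990

Paths of 11 up- and 11 down-steps that never dip below the axis are Dyck paths; their count is C_11. So A = C_11 = 58786.
Full binary trees with 11 leaves have 11−1 = 10 internal nodes, so there are C_10 of them. So B = C_10 = 16796.
A − B = 58786 − 16796 = 41990.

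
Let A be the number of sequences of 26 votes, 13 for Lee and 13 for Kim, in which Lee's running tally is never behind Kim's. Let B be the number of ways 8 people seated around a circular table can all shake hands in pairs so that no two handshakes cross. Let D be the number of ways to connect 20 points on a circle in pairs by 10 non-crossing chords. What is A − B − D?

726090

Ballot sequences with n votes each where one side never trails are Dyck words, counted by C_n; here n = 13. So A = C_13 = 742900.
With 8 = 2·4 people, non-crossing handshake pairings are non-crossing perfect matchings on a circle, counted by C_4. So B = C_4 = 14.
Pairing 20 circle points by 10 non-crossing chords gives C_10 matchings. So D = C_10 = 16796.
A − B − D = 742900 − 14 − 16796 = 726090.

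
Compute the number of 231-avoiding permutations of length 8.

1430

Permutations of [n] avoiding any single length-3 pattern are counted by C_n; here n = 8.
C_8 = C_7 · 2(2·7+1)/(7+2) = 429 · 30/9 = 1430.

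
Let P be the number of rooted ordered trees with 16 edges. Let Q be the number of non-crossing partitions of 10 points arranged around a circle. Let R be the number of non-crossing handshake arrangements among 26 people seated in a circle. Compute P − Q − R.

34597974

A rooted plane tree with 16 edges has 17 nodes, and the count is C_16. So P = C_16 = 35357670.
The non-crossing partitions of [10] form a lattice of size C_10. So Q = C_10 = 16796.
With 26 = 2·13 people, non-crossing handshake pairings are non-crossing perfect matchings on a circle, counted by C_13. So R = C_13 = 742900.
P − Q − R = 35357670 − 16796 − 742900 = 34597974.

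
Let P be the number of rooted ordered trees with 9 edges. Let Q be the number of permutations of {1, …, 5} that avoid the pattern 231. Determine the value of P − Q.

4820

Rooted ordered trees with n edges are counted by C_n; here n = 9. So P = C_9 = 4862.
For any fixed pattern of length 3, the pattern-avoiding permutations of [5] number C_5. So Q = C_5 = 42.
P − Q = 4862 − 42 = 4820.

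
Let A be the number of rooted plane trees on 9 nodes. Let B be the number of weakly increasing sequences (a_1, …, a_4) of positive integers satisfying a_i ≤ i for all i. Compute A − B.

1416

Rooted ordered (plane) trees on m nodes have m−1 edges and are counted by C_{m−1}; m = 9 gives C_8. So A = C_8 = 1430.
Weakly increasing sequences with a_i ≤ i biject with Dyck paths of semilength 4, so there are C_4. So B = C_4 = 14.
A − B = 1430 − 14 = 1416.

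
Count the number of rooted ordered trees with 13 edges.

A rooted plane tree with 13 edges has 14 nodes, and the count is C_13.
C_13 = C(26,13)/14 = 10400600/14 = 742900.

742900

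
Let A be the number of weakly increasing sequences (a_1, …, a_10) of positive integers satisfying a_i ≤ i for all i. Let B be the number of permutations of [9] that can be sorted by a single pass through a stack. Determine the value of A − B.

11934

Weakly increasing sequences with a_i ≤ i biject with Dyck paths of semilength 10, so there are C_10. So A = C_10 = 16796.
Stack-sortable permutations are exactly the 231-avoiding ones, counted by C_n; here n = 9. So B = C_9 = 4862.
A − B = 16796 − 4862 = 11934.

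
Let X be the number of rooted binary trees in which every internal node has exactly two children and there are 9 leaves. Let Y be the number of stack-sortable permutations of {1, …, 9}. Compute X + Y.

A full binary tree with L leaves has L−1 internal nodes and is counted by C_{L−1}; L = 9 gives C_8. So X = C_8 = 1430.
By Knuth's characterisation, the stack-sortable permutations of length 9 are the 231-avoiders, numbering C_9. So Y = C_9 = 4862.
X + Y = 1430 + 4862 = 6292.

6292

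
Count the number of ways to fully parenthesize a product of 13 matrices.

Bracketing 13 factors into binary products is counted by C_{13−1} = C_12.
C_12 = C(24,12)/13 = 2704156/13 = 208012.

208012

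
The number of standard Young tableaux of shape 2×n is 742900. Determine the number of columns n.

13

Standard Young tableaux of shape 2×n are counted by C_n. Since C_13 = 742900, the index is 13.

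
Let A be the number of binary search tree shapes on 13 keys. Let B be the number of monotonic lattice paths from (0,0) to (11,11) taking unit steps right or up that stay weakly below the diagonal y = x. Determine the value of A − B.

684114

Binary trees (left/right distinguished) on n nodes are counted by C_n; here n = 13. So A = C_13 = 742900.
Sub-diagonal monotone paths from (0,0) to (11,11) biject with Dyck paths of semilength 11, giving C_11. So B = C_11 = 58786.
A − B = 742900 − 58786 = 684114.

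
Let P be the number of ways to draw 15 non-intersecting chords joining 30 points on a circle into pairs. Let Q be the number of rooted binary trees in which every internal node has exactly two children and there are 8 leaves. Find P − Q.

Pairing 30 circle points by 15 non-crossing chords gives C_15 matchings. So P = C_15 = 9694845.
Full binary trees with 8 leaves have 8−1 = 7 internal nodes, so there are C_7 of them. So Q = C_7 = 429.
P − Q = 9694845 − 429 = 9694416.

9694416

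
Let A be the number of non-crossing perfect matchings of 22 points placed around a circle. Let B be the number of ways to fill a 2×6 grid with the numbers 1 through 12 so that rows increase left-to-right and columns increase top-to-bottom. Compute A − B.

Non-crossing perfect matchings of 2n points on a circle are counted by C_n; with 22 points, n = 11. So A = C_11 = 58786.
Standard Young tableaux of shape 2×n are counted by C_n; here n = 6. So B = C_6 = 132.
A − B = 58786 − 132 = 58654.

58654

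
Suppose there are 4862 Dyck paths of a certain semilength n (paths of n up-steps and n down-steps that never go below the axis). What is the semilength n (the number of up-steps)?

9

Dyck paths of semilength n are counted by C_n, and C_9 = 4862.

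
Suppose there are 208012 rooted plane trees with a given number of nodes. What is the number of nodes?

Rooted ordered trees on m nodes are counted by C_{m−1}; 208012 = C_12.
So the index is 12, and the number of nodes is 12 + 1 = 13.

13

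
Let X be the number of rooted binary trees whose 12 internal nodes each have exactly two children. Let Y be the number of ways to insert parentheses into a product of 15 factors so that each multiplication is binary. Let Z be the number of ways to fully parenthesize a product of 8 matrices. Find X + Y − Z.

2882023

The number of full binary trees on 12 internal nodes is the Catalan number C_12. So X = C_12 = 208012.
Parenthesizations of m factors correspond to full binary trees with m leaves, counted by C_{m−1}; m = 15 gives C_14. So Y = C_14 = 2674440.
Ways to associate a product of 8 factors correspond to binary trees on 8 leaves, so the count is C_7. So Z = C_7 = 429.
X + Y − Z = 208012 + 2674440 − 429 = 2882023.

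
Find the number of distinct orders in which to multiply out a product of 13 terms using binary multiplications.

208012

Parenthesizations of m factors correspond to full binary trees with m leaves, counted by C_{m−1}; m = 13 gives C_12.
C_12 = C_11 · 2(2·11+1)/(11+2) = 58786 · 46/13 = 208012.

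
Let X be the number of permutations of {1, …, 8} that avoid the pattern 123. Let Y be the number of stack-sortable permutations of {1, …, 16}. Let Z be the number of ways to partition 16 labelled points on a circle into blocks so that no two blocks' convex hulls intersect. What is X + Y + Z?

For any fixed pattern of length 3, the pattern-avoiding permutations of [8] number C_8. So X = C_8 = 1430.
Stack-sortable permutations are exactly the 231-avoiding ones, counted by C_n; here n = 16. So Y = C_16 = 35357670.
Non-crossing partitions of an n-element set are counted by C_n; here n = 16. So Z = C_16 = 35357670.
X + Y + Z = 1430 + 35357670 + 35357670 = 70716770.

70716770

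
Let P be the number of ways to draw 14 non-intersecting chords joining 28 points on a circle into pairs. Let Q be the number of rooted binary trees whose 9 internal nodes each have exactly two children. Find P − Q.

2669578

Pairing 28 circle points by 14 non-crossing chords gives C_14 matchings. So P = C_14 = 2674440.
The number of full binary trees on 9 internal nodes is the Catalan number C_9. So Q = C_9 = 4862.
P − Q = 2674440 − 4862 = 2669578.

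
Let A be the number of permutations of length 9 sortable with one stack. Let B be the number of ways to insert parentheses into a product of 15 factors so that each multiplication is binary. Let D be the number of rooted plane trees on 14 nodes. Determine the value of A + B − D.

1936402

By Knuth's characterisation, the stack-sortable permutations of length 9 are the 231-avoiders, numbering C_9. So A = C_9 = 4862.
Ways to associate a product of 15 factors correspond to binary trees on 15 leaves, so the count is C_14. So B = C_14 = 2674440.
Rooted ordered (plane) trees on m nodes have m−1 edges and are counted by C_{m−1}; m = 14 gives C_13. So D = C_13 = 742900.
A + B − D = 4862 + 2674440 − 742900 = 1936402.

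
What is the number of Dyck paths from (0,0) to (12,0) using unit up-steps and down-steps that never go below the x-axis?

132

Dyck paths of semilength n (length 2n) are counted by C_n; here n = 6.
C_6 = C_5 · 2(2·5+1)/(5+2) = 42 · 22/7 = 132.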